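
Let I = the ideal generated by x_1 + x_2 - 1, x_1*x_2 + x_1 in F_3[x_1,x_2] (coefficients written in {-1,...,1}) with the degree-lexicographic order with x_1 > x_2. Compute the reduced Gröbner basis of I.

f_1 = x_1 + x_2 - 1, LT = x_1.
f_2 = x_1*x_2 + x_1, LT = x_1*x_2.

S(f_1,f_2): lcm = x_1*x_2. S = x_2**2 - x_1 - x_2.
  reduce S modulo (f_1, f_2):
  remainder x_2**2 - 1 ≠ 0; add g_3 = x_2**2 - 1 to the basis.

The other S-polynomials (S(f_1,g_3), S(f_2,g_3)) all reduce to 0 modulo the current basis, so we have a Gröbner basis.
Inter-reduce: drop elements whose leading term is divisible by another's, tail-reduce, and make monic.

G = {x_2**2 - 1, x_1 + x_2 - 1}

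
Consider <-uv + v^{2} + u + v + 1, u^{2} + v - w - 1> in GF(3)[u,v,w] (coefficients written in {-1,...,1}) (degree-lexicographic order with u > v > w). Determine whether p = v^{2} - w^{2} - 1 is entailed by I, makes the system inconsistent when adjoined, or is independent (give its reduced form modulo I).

First compute the reduced Gröbner basis of I by Buchberger's algorithm.
f_1 = -uv + v^{2} + u + v + 1, LT = uv.
f_2 = u^{2} + v - w - 1, LT = u^{2}.

S(f_1,f_2): lcm = u^{2}v. S = -uv^{2} - u^{2} - uv - v^{2} + vw - u + v.
  reduce S modulo (f_1, f_2):
  remainder -v^{3} - v^{2} + vw - v - w ≠ 0; add h_3 = -v^{3} - v^{2} + vw - v - w to the basis.

The other S-polynomials (S(f_1,h_3), S(f_2,h_3)) all reduce to 0 modulo the current basis, so we have a Gröbner basis.
Inter-reduce: drop elements whose leading term is divisible by another's, tail-reduce, and make monic.
Reduced Gröbner basis: {v^{3} + v^{2} - vw + v + w, u^{2} + v - w - 1, uv - v^{2} - u - v - 1}.
Label its elements g_1 = v^{3} + v^{2} - vw + v + w, g_2 = u^{2} + v - w - 1, g_3 = uv - v^{2} - u - v - 1.

Reduce p = v^{2} - w^{2} - 1 modulo G:
  leading term v^{2}: no divisor's leading term divides it; move v^{2} to the remainder.
  leading term w^{2}: no divisor's leading term divides it; move -w^{2} to the remainder.
  leading term 1: no divisor's leading term divides it; move -1 to the remainder.
  normal form = v^{2} - w^{2} - 1.
The normal form is nonzero, so p ∉ I. Since p minus its normal form lies in I, I + (p) = I + (r) where r = v^{2} - w^{2} - 1; decide whether this ideal is the whole ring.
Run Buchberger on G together with r (pairs among the g_i already reduce to 0 since G is a Gröbner basis):
g_1 = v^{3} + v^{2} - vw + v + w, LT = v^{3}.
g_2 = u^{2} + v - w - 1, LT = u^{2}.
g_3 = uv - v^{2} - u - v - 1, LT = uv.
r = v^{2} - w^{2} - 1, LT = v^{2}.

S(g_1,r): lcm = v^{3}. S = vw^{2} + v^{2} - vw - v + w.
  reduce S modulo (g_1, g_2, g_3, r):
  remainder vw^{2} - vw + w^{2} - v + w + 1 ≠ 0; add m_5 = vw^{2} - vw + w^{2} - v + w + 1 to the basis.

S(g_3,r): lcm = uv^{2}. S = uw^{2} - v^{3} - uv - v^{2} + u - v.
  reduce S modulo (g_1, g_2, g_3, r, m_5):
  remainder uw^{2} - vw - w^{2} - v + w + 1 ≠ 0; add m_6 = uw^{2} - vw - w^{2} - v + w + 1 to the basis.

S(g_3,m_5): lcm = uvw^{2}. S = -v^{2}w^{2} + uvw + uw^{2} - vw^{2} + uv - uw - w^{2} - u.
  reduce S modulo (g_1, g_2, g_3, r, m_5, m_6):
  remainder -w^{4} + w^{3} + vw + w^{2} + v - w - 1 ≠ 0; add m_7 = -w^{4} + w^{3} + vw + w^{2} + v - w - 1 to the basis.

The other S-polynomials (S(g_1,g_2), S(g_1,g_3), S(g_2,g_3), S(g_2,r), S(g_1,m_5), S(g_2,m_5), S(r,m_5), S(g_1,m_6), S(g_2,m_6), S(g_3,m_6), S(r,m_6), S(m_5,m_6), S(g_1,m_7), S(g_2,m_7), S(g_3,m_7), S(r,m_7), S(m_5,m_7), S(m_6,m_7)) all reduce to 0 modulo the current basis, so we have a Gröbner basis.
Inter-reduce: drop elements whose leading term is divisible by another's, tail-reduce, and make monic.
Reduced Gröbner basis: {w^{4} - w^{3} - vw - w^{2} - v + w + 1, uw^{2} - vw - w^{2} - v + w + 1, vw^{2} - vw + w^{2} - v + w + 1, u^{2} + v - w - 1, uv - w^{2} - u - v + 1, v^{2} - w^{2} - 1}.
The reduced Gröbner basis of I + (p) is {w^{4} - w^{3} - vw - w^{2} - v + w + 1, uw^{2} - vw - w^{2} - v + w + 1, vw^{2} - vw + w^{2} - v + w + 1, u^{2} + v - w - 1, uv - w^{2} - u - v + 1, v^{2} - w^{2} - 1} ≠ {1}, a proper ideal, so the enlarged system stays consistent: p is independent of I, with normal form v^{2} - w^{2} - 1.

The remainder on division by a Gröbner basis is unique — it is the normal form.

v^{2} - w^{2} - 1 is independent of I; its normal form modulo I is v^{2} - w^{2} - 1.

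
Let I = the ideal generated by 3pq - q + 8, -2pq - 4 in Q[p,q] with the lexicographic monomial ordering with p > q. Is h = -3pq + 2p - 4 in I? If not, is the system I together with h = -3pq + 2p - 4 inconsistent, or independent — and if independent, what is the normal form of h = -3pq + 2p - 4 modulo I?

-3pq + 2p - 4 lies in I (it reduces to 0).

First compute the reduced Gröbner basis of I by Buchberger's algorithm.
f_1 = 3pq - q + 8, LT = pq.
f_2 = -2pq - 4, LT = pq.

S(f_1,f_2): lcm = pq. S = -1/3q + 2/3.
  leading term q: no divisor's leading term divides it; move -1/3q to the remainder.
  leading term 1: no divisor's leading term divides it; move 2/3 to the remainder.
  remainder -1/3q + 2/3 ≠ 0; add k_3 = -1/3q + 2/3 to the basis.

S(f_1,k_3): lcm = pq. S = 2p - 1/3q + 8/3.
  leading term p: no divisor's leading term divides it; move 2p to the remainder.
  leading term q: subtract (1)·k_3 from -1/3q + 8/3 → 2
  leading term 1: no divisor's leading term divides it; move 2 to the remainder.
  remainder 2p + 2 ≠ 0; add k_4 = 2p + 2 to the basis.

S(f_2,k_3): lcm = pq. S = 2p + 2.
  leading term p: subtract (1)·k_4 from 2p + 2 → 0
  remainder 0.

S(f_1,k_4): lcm = pq. S = -4/3q + 8/3.
  leading term q: subtract (4)·k_3 from -4/3q + 8/3 → 0
  remainder 0.

S(f_2,k_4): lcm = pq. S = -q + 2.
  leading term q: subtract (3)·k_3 from -q + 2 → 0
  remainder 0.

S(k_3,k_4): leading monomials are coprime, so the S-polynomial reduces to 0 (Buchberger's first criterion).
Every S-polynomial of the final basis reduces to 0, so we have a Gröbner basis.
Inter-reduce: drop elements whose leading term is divisible by another's, tail-reduce, and make monic.
Reduced Gröbner basis: {p + 1, q - 2}.
Label its elements g_1 = p + 1, g_2 = q - 2.

Reduce h = -3pq + 2p - 4 modulo G:
  leading term pq: subtract (-3q)·g_1 from -3pq + 2p - 4 → 2p + 3q - 4
  leading term p: subtract (2)·g_1 from 2p + 3q - 4 → 3q - 6
  leading term q: subtract (3)·g_2 from 3q - 6 → 0
  normal form = 0.
Since the normal form is 0, h ∈ I.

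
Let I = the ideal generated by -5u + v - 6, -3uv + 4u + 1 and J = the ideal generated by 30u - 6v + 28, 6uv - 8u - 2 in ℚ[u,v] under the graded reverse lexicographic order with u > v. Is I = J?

Equality of ideals is decidable: compute both reduced Gröbner bases (unique for the ordering) and check whether they agree.
Buchberger on the first generating set:
f_1 = -5u + v - 6, LT = u.
f_2 = -3uv + 4u + 1, LT = uv.

S(f_1,f_2): lcm = uv. S = -⅕v² + 4/3u + 6/5v + ⅓.
  leading term v²: no divisor's leading term divides it; move -⅕v² to the remainder.
  leading term u: subtract (-4/15)·f_1 from 4/3u + 6/5v + ⅓ → 22/15v - 19/15
  leading term v: no divisor's leading term divides it; move 22/15v to the remainder.
  leading term 1: no divisor's leading term divides it; move -19/15 to the remainder.
  remainder -⅕v² + 22/15v - 19/15 ≠ 0; add g_3 = -⅕v² + 22/15v - 19/15 to the basis.

S(f_1,g_3): leading monomials are coprime, so the S-polynomial reduces to 0 (Buchberger's first criterion).
S(f_2,g_3): lcm = uv². S = 6uv - 19/3u - ⅓v.
  leading term uv: subtract (-6/5v)·f_1 from 6uv - 19/3u - ⅓v → 6/5v² - 19/3u - 113/15v
  leading term v²: subtract (-6)·g_3 from 6/5v² - 19/3u - 113/15v → -19/3u + 19/15v - 38/5
  leading term u: subtract (19/15)·f_1 from -19/3u + 19/15v - 38/5 → 0
  remainder 0.

Every S-polynomial of the final basis reduces to 0, so we have a Gröbner basis.
Inter-reduce: drop elements whose leading term is divisible by another's, tail-reduce, and make monic.
Reduced Gröbner basis: {v² - 22/3v + 19/3, u - ⅕v + 6/5}.

Buchberger on the second generating set:
h_1 = 30u - 6v + 28, LT = u.
h_2 = 6uv - 8u - 2, LT = uv.

S(h_1,h_2): lcm = uv. S = -⅕v² + 4/3u + 14/15v + ⅓.
  leading term v²: no divisor's leading term divides it; move -⅕v² to the remainder.
  leading term u: subtract (2/45)·h_1 from 4/3u + 14/15v + ⅓ → 6/5v - 41/45
  leading term v: no divisor's leading term divides it; move 6/5v to the remainder.
  leading term 1: no divisor's leading term divides it; move -41/45 to the remainder.
  remainder -⅕v² + 6/5v - 41/45 ≠ 0; add k_3 = -⅕v² + 6/5v - 41/45 to the basis.

S(h_1,k_3): leading monomials are coprime, so the S-polynomial reduces to 0 (Buchberger's first criterion).
S(h_2,k_3): lcm = uv². S = 14/3uv - 41/9u - ⅓v.
  leading term uv: subtract (7/45v)·h_1 from 14/3uv - 41/9u - ⅓v → 14/15v² - 41/9u - 211/45v
  leading term v²: subtract (-14/3)·k_3 from 14/15v² - 41/9u - 211/45v → -41/9u + 41/45v - 574/135
  leading term u: subtract (-41/270)·h_1 from -41/9u + 41/45v - 574/135 → 0
  remainder 0.

Every S-polynomial of the final basis reduces to 0, so we have a Gröbner basis.
Inter-reduce: drop elements whose leading term is divisible by another's, tail-reduce, and make monic.
Reduced Gröbner basis: {v² - 6v + 41/9, u - ⅕v + 14/15}.

The bases are distinct; the ideals are different.
The choice of monomial ordering does not affect the verdict — as long as both bases are computed under the same ordering, their equality decides ideal equality.

No, the ideals differ.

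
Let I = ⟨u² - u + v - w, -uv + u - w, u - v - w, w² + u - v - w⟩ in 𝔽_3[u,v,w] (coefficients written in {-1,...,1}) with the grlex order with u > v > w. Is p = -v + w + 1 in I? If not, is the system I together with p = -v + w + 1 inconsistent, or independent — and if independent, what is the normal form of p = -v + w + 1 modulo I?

Adjoining -v + w + 1 makes the ideal the whole ring: the system is inconsistent.

First compute the reduced Gröbner basis of I by Buchberger's algorithm.
f_1 = u² - u + v - w, LT = u².
f_2 = -uv + u - w, LT = uv.
f_3 = u - v - w, LT = u.
f_4 = w² + u - v - w, LT = w².

S(f_1,f_2): lcm = u²v. S = u² - uv - uw + v² - vw.
  leading term u²: subtract (1)·f_1 from u² - uv - uw + v² - vw → -uv - uw + v² - vw + u - v + w
  leading term uv: subtract (1)·f_2 from -uv - uw + v² - vw + u - v + w → -uw + v² - vw - v - w
  leading term uw: subtract (-w)·f_3 from -uw + v² - vw - v - w → v² + vw - w² - v - w
  leading term v²: no divisor's leading term divides it; move v² to the remainder.
  leading term vw: no divisor's leading term divides it; move vw to the remainder.
  leading term w²: subtract (-1)·f_4 from -w² - v - w → u + v + w
  leading term u: subtract (1)·f_3 from u + v + w → -v - w
  leading term v: no divisor's leading term divides it; move -v to the remainder.
  leading term w: no divisor's leading term divides it; move -w to the remainder.
  remainder v² + vw - v - w ≠ 0; add h_5 = v² + vw - v - w to the basis.

S(f_1,f_3): lcm = u². S = uv + uw - u + v - w.
  leading term uv: subtract (-1)·f_2 from uv + uw - u + v - w → uw + v + w
  leading term uw: subtract (w)·f_3 from uw + v + w → vw + w² + v + w
  leading term vw: no divisor's leading term divides it; move vw to the remainder.
  leading term w²: subtract (1)·f_4 from w² + v + w → -u - v - w
  leading term u: subtract (-1)·f_3 from -u - v - w → v + w
  leading term v: no divisor's leading term divides it; move v to the remainder.
  leading term w: no divisor's leading term divides it; move w to the remainder.
  remainder vw + v + w ≠ 0; add h_6 = vw + v + w to the basis.

S(f_2,f_3): lcm = uv. S = v² + vw - u + w.
  leading term v²: subtract (1)·h_5 from v² + vw - u + w → -u + v - w
  leading term u: subtract (-1)·f_3 from -u + v - w → w
  leading term w: no divisor's leading term divides it; move w to the remainder.
  remainder w ≠ 0; add h_7 = w to the basis.

S(f_2,h_5): lcm = uv². S = -uvw + uw + vw.
  leading term uvw: subtract (w)·f_2 from -uvw + uw + vw → vw + w²
  leading term vw: subtract (1)·h_6 from vw + w² → w² - v - w
  leading term w²: subtract (1)·f_4 from w² - v - w → -u
  leading term u: subtract (-1)·f_3 from -u → -v - w
  leading term v: no divisor's leading term divides it; move -v to the remainder.
  leading term w: subtract (-1)·h_7 from -w → 0
  remainder -v ≠ 0; add h_8 = -v to the basis.

The other S-polynomials (S(f_1,f_4), S(f_2,f_4), S(f_3,f_4), S(f_1,h_5), S(f_3,h_5), S(f_4,h_5), S(f_1,h_6), S(f_2,h_6), S(f_3,h_6), S(f_4,h_6), S(h_5,h_6), S(f_1,h_7), S(f_2,h_7), S(f_3,h_7), S(f_4,h_7), S(h_5,h_7), S(h_6,h_7), S(f_1,h_8), S(f_2,h_8), S(f_3,h_8), S(f_4,h_8), S(h_5,h_8), S(h_6,h_8), S(h_7,h_8)) all reduce to 0 modulo the current basis, so we have a Gröbner basis.
Inter-reduce: drop elements whose leading term is divisible by another's, tail-reduce, and make monic.
Reduced Gröbner basis: {u, v, w}.
Label its elements g_1 = u, g_2 = v, g_3 = w.

Reduce p = -v + w + 1 modulo G:
  leading term v: subtract (-1)·g_2 from -v + w + 1 → w + 1
  leading term w: subtract (1)·g_3 from w + 1 → 1
  leading term 1: no divisor's leading term divides it; move 1 to the remainder.
  normal form = 1.
The normal form is nonzero, so p ∉ I. Since p minus its normal form lies in I, I + (p) = I + (r) where r = 1; decide whether this ideal is the whole ring.
Here r = 1 is a nonzero constant, hence a unit: 1 ∈ I + (p), the Gröbner basis of I + (p) is {1}, and the enlarged system has no common solution — adjoining p is inconsistent.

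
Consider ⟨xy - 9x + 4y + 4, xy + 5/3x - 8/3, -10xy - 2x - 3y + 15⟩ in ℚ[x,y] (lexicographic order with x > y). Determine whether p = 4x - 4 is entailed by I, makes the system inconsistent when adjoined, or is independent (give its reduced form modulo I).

4x - 4 lies in I (it reduces to 0).

First compute the reduced Gröbner basis of I by Buchberger's algorithm.
f_1 = xy - 9x + 4y + 4, LT = xy.
f_2 = xy + 5/3x - 8/3, LT = xy.
f_3 = -10xy - 2x - 3y + 15, LT = xy.

S(f_1,f_2): lcm = xy. S = -32/3x + 4y + 20/3.
  leading term x: no divisor's leading term divides it; move -32/3x to the remainder.
  leading term y: no divisor's leading term divides it; move 4y to the remainder.
  leading term 1: no divisor's leading term divides it; move 20/3 to the remainder.
  remainder -32/3x + 4y + 20/3 ≠ 0; add h_4 = -32/3x + 4y + 20/3 to the basis.

S(f_1,f_3): lcm = xy. S = -46/5x + 37/10y + 11/2.
  leading term x: subtract (69/80)·h_4 from -46/5x + 37/10y + 11/2 → ¼y - ¼
  leading term y: no divisor's leading term divides it; move ¼y to the remainder.
  leading term 1: no divisor's leading term divides it; move -¼ to the remainder.
  remainder ¼y - ¼ ≠ 0; add h_5 = ¼y - ¼ to the basis.

S(f_2,f_3): lcm = xy. S = 22/15x - 3/10y - 7/6.
  leading term x: subtract (-11/80)·h_4 from 22/15x - 3/10y - 7/6 → ¼y - ¼
  leading term y: subtract (1)·h_5 from ¼y - ¼ → 0
  remainder 0.

S(f_1,h_4): lcm = xy. S = -9x + ⅜y² + 37/8y + 4.
  leading term x: subtract (27/32)·h_4 from -9x + ⅜y² + 37/8y + 4 → ⅜y² + 5/4y - 13/8
  leading term y²: subtract (3/2y)·h_5 from ⅜y² + 5/4y - 13/8 → 13/8y - 13/8
  leading term y: subtract (13/2)·h_5 from 13/8y - 13/8 → 0
  remainder 0.

S(f_2,h_4): lcm = xy. S = 5/3x + ⅜y² + ⅝y - 8/3.
  leading term x: subtract (-5/32)·h_4 from 5/3x + ⅜y² + ⅝y - 8/3 → ⅜y² + 5/4y - 13/8
  leading term y²: subtract (3/2y)·h_5 from ⅜y² + 5/4y - 13/8 → 13/8y - 13/8
  leading term y: subtract (13/2)·h_5 from 13/8y - 13/8 → 0
  remainder 0.

S(f_3,h_4): lcm = xy. S = ⅕x + ⅜y² + 37/40y - 3/2.
  leading term x: subtract (-3/160)·h_4 from ⅕x + ⅜y² + 37/40y - 3/2 → ⅜y² + y - 11/8
  leading term y²: subtract (3/2y)·h_5 from ⅜y² + y - 11/8 → 11/8y - 11/8
  leading term y: subtract (11/2)·h_5 from 11/8y - 11/8 → 0
  remainder 0.

S(f_1,h_5): lcm = xy. S = -8x + 4y + 4.
  leading term x: subtract (¾)·h_4 from -8x + 4y + 4 → y - 1
  leading term y: subtract (4)·h_5 from y - 1 → 0
  remainder 0.

S(f_2,h_5): lcm = xy. S = 8/3x - 8/3.
  leading term x: subtract (-¼)·h_4 from 8/3x - 8/3 → y - 1
  leading term y: subtract (4)·h_5 from y - 1 → 0
  remainder 0.

S(f_3,h_5): lcm = xy. S = 6/5x + 3/10y - 3/2.
  leading term x: subtract (-9/80)·h_4 from 6/5x + 3/10y - 3/2 → ¾y - ¾
  leading term y: subtract (3)·h_5 from ¾y - ¾ → 0
  remainder 0.

S(h_4,h_5): leading monomials are coprime, so the S-polynomial reduces to 0 (Buchberger's first criterion).
Every S-polynomial of the final basis reduces to 0, so we have a Gröbner basis.
Inter-reduce: drop elements whose leading term is divisible by another's, tail-reduce, and make monic.
Reduced Gröbner basis: {x - 1, y - 1}.
Label its elements g_1 = x - 1, g_2 = y - 1.

Reduce p = 4x - 4 modulo G:
  leading term x: subtract (4)·g_1 from 4x - 4 → 0
  normal form = 0.
Since the normal form is 0, p ∈ I.

Ideal membership is decidable via reduction modulo a Gröbner basis.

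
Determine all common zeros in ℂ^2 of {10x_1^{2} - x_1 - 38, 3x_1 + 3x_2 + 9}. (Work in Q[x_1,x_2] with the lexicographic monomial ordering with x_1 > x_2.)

Compute a lex Gröbner basis by Buchberger's algorithm.
f_1 = 10x_1^{2} - x_1 - 38, LT = x_1^{2}.
f_2 = 3x_1 + 3x_2 + 9, LT = x_1.

S(f_1,f_2): lcm = x_1^{2}. S = -x_1x_2 - \tfrac{31}{10}x_1 - \tfrac{19}{5}.
  reduce S modulo (f_1, f_2):
  remainder x_2^{2} + \tfrac{61}{10}x_2 + \tfrac{11}{2} ≠ 0; add h_3 = x_2^{2} + \tfrac{61}{10}x_2 + \tfrac{11}{2} to the basis.

The other S-polynomials (S(f_1,h_3), S(f_2,h_3)) all reduce to 0 modulo the current basis, so we have a Gröbner basis.
Inter-reduce: drop elements whose leading term is divisible by another's, tail-reduce, and make monic.
Reduced Gröbner basis: {x_1 + x_2 + 3, x_2^{2} + \tfrac{61}{10}x_2 + \tfrac{11}{2}}.

Elimination: the polynomial x_2^{2} + \tfrac{61}{10}x_2 + \tfrac{11}{2} lies in the elimination ideal for x_2, so x_2 ∈ {-5, -11/10}. For each such x_2, the remaining basis elements (now univariate) give the rest of the solution.
  x_2 = -5: the earlier basis element becomes x_1 - 2 = 0, giving x_1 = 2 — point (2, -5).
  x_2 = -11/10: the earlier basis element becomes x_1 + \tfrac{19}{10} = 0, giving x_1 = -19/10 — point (-19/10, -11/10).

{(2, -5), (-19/10, -11/10)}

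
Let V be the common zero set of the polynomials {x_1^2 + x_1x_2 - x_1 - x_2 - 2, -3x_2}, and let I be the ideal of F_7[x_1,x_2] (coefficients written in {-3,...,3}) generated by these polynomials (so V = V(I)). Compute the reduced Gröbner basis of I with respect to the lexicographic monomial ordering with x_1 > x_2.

f_1 = x_1^2 + x_1x_2 - x_1 - x_2 - 2, LT = x_1^2.
f_2 = -3x_2, LT = x_2.

The S-polynomials (S(f_1,f_2)) all reduce to 0 modulo the current basis, so we have a Gröbner basis.

G = {x_1^2 - x_1 - 2, x_2}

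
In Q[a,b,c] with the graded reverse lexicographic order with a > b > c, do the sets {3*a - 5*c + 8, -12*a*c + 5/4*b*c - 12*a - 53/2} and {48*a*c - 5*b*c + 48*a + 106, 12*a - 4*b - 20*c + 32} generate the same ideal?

No, the ideals differ.

Two ideals are equal iff their reduced Gröbner bases coincide (the reduced basis is unique for a fixed ordering).
Buchberger on the first generating set:
f_1 = 3*a - 5*c + 8, LT = a.
f_2 = -12*a*c + 5/4*b*c - 12*a - 53/2, LT = a*c.

S(f_1,f_2): lcm = a*c. S = 5/48*b*c - 5/3*c**2 - a + 8/3*c - 53/24.
  leading term b*c: no divisor's leading term divides it; move 5/48*b*c to the remainder.
  leading term c**2: no divisor's leading term divides it; move -5/3*c**2 to the remainder.
  leading term a: subtract (-1/3)·f_1 from -a + 8/3*c - 53/24 → c + 11/24
  leading term c: no divisor's leading term divides it; move c to the remainder.
  leading term 1: no divisor's leading term divides it; move 11/24 to the remainder.
  remainder 5/48*b*c - 5/3*c**2 + c + 11/24 ≠ 0; add g_3 = 5/48*b*c - 5/3*c**2 + c + 11/24 to the basis.

S(f_1,g_3): leading monomials are coprime, so the S-polynomial reduces to 0 (Buchberger's first criterion).
S(f_2,g_3): lcm = a*b*c. S = -5/48*b**2*c + 16*a*c**2 + a*b - 48/5*a*c - 22/5*a + 53/24*b.
  leading term b**2*c: subtract (-b)·g_3 from -5/48*b**2*c + 16*a*c**2 + a*b - 48/5*a*c - 22/5*a + 53/24*b → 16*a*c**2 - 5/3*b*c**2 + a*b - 48/5*a*c + b*c - 22/5*a + 8/3*b
  leading term a*c**2: subtract (16/3*c**2)·f_1 from 16*a*c**2 - 5/3*b*c**2 + a*b - 48/5*a*c + b*c - 22/5*a + 8/3*b → -5/3*b*c**2 + 80/3*c**3 + a*b - 48/5*a*c + b*c - 128/3*c**2 - 22/5*a + 8/3*b
  leading term b*c**2: subtract (-16*c)·g_3 from -5/3*b*c**2 + 80/3*c**3 + a*b - 48/5*a*c + b*c - 128/3*c**2 - 22/5*a + 8/3*b → a*b - 48/5*a*c + b*c - 80/3*c**2 - 22/5*a + 8/3*b + 22/3*c
  leading term a*b: subtract (1/3*b)·f_1 from a*b - 48/5*a*c + b*c - 80/3*c**2 - 22/5*a + 8/3*b + 22/3*c → -48/5*a*c + 8/3*b*c - 80/3*c**2 - 22/5*a + 22/3*c
  leading term a*c: subtract (-16/5*c)·f_1 from -48/5*a*c + 8/3*b*c - 80/3*c**2 - 22/5*a + 22/3*c → 8/3*b*c - 128/3*c**2 - 22/5*a + 494/15*c
  leading term b*c: subtract (128/5)·g_3 from 8/3*b*c - 128/3*c**2 - 22/5*a + 494/15*c → -22/5*a + 22/3*c - 176/15
  leading term a: subtract (-22/15)·f_1 from -22/5*a + 22/3*c - 176/15 → 0
  remainder 0.

Every S-polynomial of the final basis reduces to 0, so we have a Gröbner basis.
Inter-reduce: drop elements whose leading term is divisible by another's, tail-reduce, and make monic.
Reduced Gröbner basis: {b*c - 16*c**2 + 48/5*c + 22/5, a - 5/3*c + 8/3}.

Buchberger on the second generating set:
h_1 = 48*a*c - 5*b*c + 48*a + 106, LT = a*c.
h_2 = 12*a - 4*b - 20*c + 32, LT = a.

S(h_1,h_2): lcm = a*c. S = 11/48*b*c + 5/3*c**2 + a - 8/3*c + 53/24.
  leading term b*c: no divisor's leading term divides it; move 11/48*b*c to the remainder.
  leading term c**2: no divisor's leading term divides it; move 5/3*c**2 to the remainder.
  leading term a: subtract (1/12)·h_2 from a - 8/3*c + 53/24 → 1/3*b - c - 11/24
  leading term b: no divisor's leading term divides it; move 1/3*b to the remainder.
  leading term c: no divisor's leading term divides it; move -c to the remainder.
  leading term 1: no divisor's leading term divides it; move -11/24 to the remainder.
  remainder 11/48*b*c + 5/3*c**2 + 1/3*b - c - 11/24 ≠ 0; add k_3 = 11/48*b*c + 5/3*c**2 + 1/3*b - c - 11/24 to the basis.

S(h_1,k_3): lcm = a*b*c. S = -5/48*b**2*c - 80/11*a*c**2 - 5/11*a*b + 48/11*a*c + 2*a + 53/24*b.
  leading term b**2*c: subtract (-5/11*b)·k_3 from -5/48*b**2*c - 80/11*a*c**2 - 5/11*a*b + 48/11*a*c + 2*a + 53/24*b → -80/11*a*c**2 + 25/33*b*c**2 - 5/11*a*b + 5/33*b**2 + 48/11*a*c - 5/11*b*c + 2*a + 2*b
  leading term a*c**2: subtract (-5/33*c)·h_1 from -80/11*a*c**2 + 25/33*b*c**2 - 5/11*a*b + 5/33*b**2 + 48/11*a*c - 5/11*b*c + 2*a + 2*b → -5/11*a*b + 5/33*b**2 + 128/11*a*c - 5/11*b*c + 2*a + 2*b + 530/33*c
  leading term a*b: subtract (-5/132*b)·h_2 from -5/11*a*b + 5/33*b**2 + 128/11*a*c - 5/11*b*c + 2*a + 2*b + 530/33*c → 128/11*a*c - 40/33*b*c + 2*a + 106/33*b + 530/33*c
  leading term a*c: subtract (8/33)·h_1 from 128/11*a*c - 40/33*b*c + 2*a + 106/33*b + 530/33*c → -106/11*a + 106/33*b + 530/33*c - 848/33
  leading term a: subtract (-53/66)·h_2 from -106/11*a + 106/33*b + 530/33*c - 848/33 → 0
  remainder 0.

S(h_2,k_3): leading monomials are coprime, so the S-polynomial reduces to 0 (Buchberger's first criterion).
Every S-polynomial of the final basis reduces to 0, so we have a Gröbner basis.
Inter-reduce: drop elements whose leading term is divisible by another's, tail-reduce, and make monic.
Reduced Gröbner basis: {b*c + 80/11*c**2 + 16/11*b - 48/11*c - 2, a - 1/3*b - 5/3*c + 8/3}.

These differ, so the ideals are not equal.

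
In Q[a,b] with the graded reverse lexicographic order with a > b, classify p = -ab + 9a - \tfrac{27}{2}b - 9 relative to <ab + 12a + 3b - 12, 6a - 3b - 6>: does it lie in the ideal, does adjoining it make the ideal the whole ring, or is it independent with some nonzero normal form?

First compute the reduced Gröbner basis of I by Buchberger's algorithm.
f_1 = ab + 12a + 3b - 12, LT = ab.
f_2 = 6a - 3b - 6, LT = a.

S(f_1,f_2): lcm = ab. S = \tfrac{1}{2}b^{2} + 12a + 4b - 12.
  leading term b^{2}: no divisor's leading term divides it; move \tfrac{1}{2}b^{2} to the remainder.
  leading term a: subtract (2)·f_2 from 12a + 4b - 12 → 10b
  leading term b: no divisor's leading term divides it; move 10b to the remainder.
  remainder \tfrac{1}{2}b^{2} + 10b ≠ 0; add h_3 = \tfrac{1}{2}b^{2} + 10b to the basis.

The other S-polynomials (S(f_1,h_3), S(f_2,h_3)) all reduce to 0 modulo the current basis, so we have a Gröbner basis.
Inter-reduce: drop elements whose leading term is divisible by another's, tail-reduce, and make monic.
Reduced Gröbner basis: {b^{2} + 20b, a - \tfrac{1}{2}b - 1}.
Label its elements g_1 = b^{2} + 20b, g_2 = a - \tfrac{1}{2}b - 1.

Reduce p = -ab + 9a - \tfrac{27}{2}b - 9 modulo G:
  leading term ab: subtract (-b)·g_2 from -ab + 9a - \tfrac{27}{2}b - 9 → -\tfrac{1}{2}b^{2} + 9a - \tfrac{29}{2}b - 9
  leading term b^{2}: subtract (-\tfrac{1}{2})·g_1 from -\tfrac{1}{2}b^{2} + 9a - \tfrac{29}{2}b - 9 → 9a - \tfrac{9}{2}b - 9
  leading term a: subtract (9)·g_2 from 9a - \tfrac{9}{2}b - 9 → 0
  normal form = 0.
Since the normal form is 0, p ∈ I.

The remainder on division by a Gröbner basis is unique — it is the normal form.

-ab + 9a - \tfrac{27}{2}b - 9 lies in I (it reduces to 0).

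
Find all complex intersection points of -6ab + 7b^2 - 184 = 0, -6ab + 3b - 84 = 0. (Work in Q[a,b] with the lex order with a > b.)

Compute a lex Gröbner basis by Buchberger's algorithm.
f_1 = -6ab + 7b^2 - 184, LT = ab.
f_2 = -6ab + 3b - 84, LT = ab.

S(f_1,f_2): lcm = ab. S = -7/6b^2 + 1/2b + 50/3.
  leading term b^2: no divisor's leading term divides it; move -7/6b^2 to the remainder.
  leading term b: no divisor's leading term divides it; move 1/2b to the remainder.
  leading term 1: no divisor's leading term divides it; move 50/3 to the remainder.
  remainder -7/6b^2 + 1/2b + 50/3 ≠ 0; add h_3 = -7/6b^2 + 1/2b + 50/3 to the basis.

S(f_1,h_3): lcm = ab^2. S = 3/7ab + 100/7a - 7/6b^3 + 92/3b.
  leading term ab: subtract (-1/14)·f_1 from 3/7ab + 100/7a - 7/6b^3 + 92/3b → 100/7a - 7/6b^3 + 1/2b^2 + 92/3b - 92/7
  leading term a: no divisor's leading term divides it; move 100/7a to the remainder.
  leading term b^3: subtract (b)·h_3 from -7/6b^3 + 1/2b^2 + 92/3b - 92/7 → 14b - 92/7
  leading term b: no divisor's leading term divides it; move 14b to the remainder.
  leading term 1: no divisor's leading term divides it; move -92/7 to the remainder.
  remainder 100/7a + 14b - 92/7 ≠ 0; add h_4 = 100/7a + 14b - 92/7 to the basis.

S(f_2,h_3): lcm = ab^2. S = 3/7ab + 100/7a - 1/2b^2 + 14b.
  leading term ab: subtract (-1/14)·f_1 from 3/7ab + 100/7a - 1/2b^2 + 14b → 100/7a + 14b - 92/7
  leading term a: subtract (1)·h_4 from 100/7a + 14b - 92/7 → 0
  remainder 0.

S(f_1,h_4): lcm = ab. S = -161/75b^2 + 23/25b + 92/3.
  leading term b^2: subtract (46/25)·h_3 from -161/75b^2 + 23/25b + 92/3 → 0
  remainder 0.

S(f_2,h_4): lcm = ab. S = -49/50b^2 + 21/50b + 14.
  leading term b^2: subtract (21/25)·h_3 from -49/50b^2 + 21/50b + 14 → 0
  remainder 0.

S(h_3,h_4): leading monomials are coprime, so the S-polynomial reduces to 0 (Buchberger's first criterion).
Every S-polynomial of the final basis reduces to 0, so we have a Gröbner basis.
Inter-reduce: drop elements whose leading term is divisible by another's, tail-reduce, and make monic.
Reduced Gröbner basis: {a + 49/50b - 23/25, b^2 - 3/7b - 100/7}.

The lex basis is triangular: the last element involves only b. Solving b^2 - 3/7b - 100/7 = 0 gives b ∈ {-25/7, 4}; substituting each value into the earlier elements determines the remaining variables.
  b = -25/7: the earlier basis element becomes a - 221/50 = 0, giving a = 221/50 — point (221/50, -25/7).
  b = 4: the earlier basis element becomes a + 3 = 0, giving a = -3 — point (-3, 4).
Each listed point satisfies every original equation (direct substitution).
A lex Gröbner basis triangularizes the system, enabling back-substitution.

{(221/50, -25/7), (-3, 4)}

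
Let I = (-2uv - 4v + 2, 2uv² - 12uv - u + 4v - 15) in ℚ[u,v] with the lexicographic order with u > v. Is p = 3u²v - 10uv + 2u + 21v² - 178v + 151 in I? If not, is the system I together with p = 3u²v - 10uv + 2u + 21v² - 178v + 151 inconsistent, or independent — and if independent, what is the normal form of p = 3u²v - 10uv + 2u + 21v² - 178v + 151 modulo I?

Adjoining 3u²v - 10uv + 2u + 21v² - 178v + 151 makes the ideal the whole ring: the system is inconsistent.

First compute the reduced Gröbner basis of I by Buchberger's algorithm.
f_1 = -2uv - 4v + 2, LT = uv.
f_2 = 2uv² - 12uv - u + 4v - 15, LT = uv².

S(f_1,f_2): lcm = uv². S = 6uv + ½u + 2v² - 3v + 15/2.
  reduce S modulo (f_1, f_2):
  remainder ½u + 2v² - 15v + 27/2 ≠ 0; add h_3 = ½u + 2v² - 15v + 27/2 to the basis.

S(f_1,h_3): lcm = uv. S = -4v³ + 30v² - 25v - 1.
  reduce S modulo (f_1, f_2, h_3):
  remainder -4v³ + 30v² - 25v - 1 ≠ 0; add h_4 = -4v³ + 30v² - 25v - 1 to the basis.

The other S-polynomials (S(f_2,h_3), S(f_1,h_4), S(f_2,h_4), S(h_3,h_4)) all reduce to 0 modulo the current basis, so we have a Gröbner basis.
Inter-reduce: drop elements whose leading term is divisible by another's, tail-reduce, and make monic.
Reduced Gröbner basis: {u + 4v² - 30v + 27, v³ - 15/2v² + 25/4v + ¼}.
Label its elements g_1 = u + 4v² - 30v + 27, g_2 = v³ - 15/2v² + 25/4v + ¼.

Reduce p = 3u²v - 10uv + 2u + 21v² - 178v + 151 modulo G:
  leading term u²v: subtract (3uv)·g_1 from 3u²v - 10uv + 2u + 21v² - 178v + 151 → -12uv³ + 90uv² - 91uv + 2u + 21v² - 178v + 151
  leading term uv³: subtract (-12v³)·g_1 from -12uv³ + 90uv² - 91uv + 2u + 21v² - 178v + 151 → 90uv² - 91uv + 2u + 48v⁵ - 360v⁴ + 324v³ + 21v² - 178v + 151
  leading term uv²: subtract (90v²)·g_1 from 90uv² - 91uv + 2u + 48v⁵ - 360v⁴ + 324v³ + 21v² - 178v + 151 → -91uv + 2u + 48v⁵ - 720v⁴ + 3024v³ - 2409v² - 178v + 151
  leading term uv: subtract (-91v)·g_1 from -91uv + 2u + 48v⁵ - 720v⁴ + 3024v³ - 2409v² - 178v + 151 → 2u + 48v⁵ - 720v⁴ + 3388v³ - 5139v² + 2279v + 151
  leading term u: subtract (2)·g_1 from 2u + 48v⁵ - 720v⁴ + 3388v³ - 5139v² + 2279v + 151 → 48v⁵ - 720v⁴ + 3388v³ - 5147v² + 2339v + 97
  leading term v⁵: subtract (48v²)·g_2 from 48v⁵ - 720v⁴ + 3388v³ - 5147v² + 2339v + 97 → -360v⁴ + 3088v³ - 5159v² + 2339v + 97
  leading term v⁴: subtract (-360v)·g_2 from -360v⁴ + 3088v³ - 5159v² + 2339v + 97 → 388v³ - 2909v² + 2429v + 97
  leading term v³: subtract (388)·g_2 from 388v³ - 2909v² + 2429v + 97 → v² + 4v
  leading term v²: no divisor's leading term divides it; move v² to the remainder.
  leading term v: no divisor's leading term divides it; move 4v to the remainder.
  normal form = v² + 4v.
The normal form is nonzero, so p ∉ I. Since p minus its normal form lies in I, I + (p) = I + (r) where r = v² + 4v; decide whether this ideal is the whole ring.
Run Buchberger on G together with r (pairs among the g_i already reduce to 0 since G is a Gröbner basis):
g_1 = u + 4v² - 30v + 27, LT = u.
g_2 = v³ - 15/2v² + 25/4v + ¼, LT = v³.
r = v² + 4v, LT = v².

S(g_2,r): lcm = v³. S = -23/2v² + 25/4v + ¼.
  reduce S modulo (g_1, g_2, r):
  remainder 209/4v + ¼ ≠ 0; add m_4 = 209/4v + ¼ to the basis.

S(g_2,m_4): lcm = v³. S = -3137/418v² + 25/4v + ¼.
  reduce S modulo (g_1, g_2, r, m_4):
  remainder 3340/43681 ≠ 0; add m_5 = 3340/43681 to the basis.

The other S-polynomials (S(g_1,g_2), S(g_1,r), S(g_1,m_4), S(r,m_4), S(g_1,m_5), S(g_2,m_5), S(r,m_5), S(m_4,m_5)) all reduce to 0 modulo the current basis, so we have a Gröbner basis.
Inter-reduce: drop elements whose leading term is divisible by another's, tail-reduce, and make monic.
Reduced Gröbner basis: {1}.
The reduced Gröbner basis of I + (p) is {1}: the ideal is the whole ring, so the enlarged system has no common solution — adjoining p is inconsistent.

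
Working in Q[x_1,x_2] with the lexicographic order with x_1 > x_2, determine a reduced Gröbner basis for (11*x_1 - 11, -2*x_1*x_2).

f_1 = 11*x_1 - 11, LT = x_1.
f_2 = -2*x_1*x_2, LT = x_1*x_2.

S(f_1,f_2): lcm = x_1*x_2. S = -x_2.
  reduce S modulo (f_1, f_2):
  remainder -x_2 ≠ 0; add g_3 = -x_2 to the basis.

The other S-polynomials (S(f_1,g_3), S(f_2,g_3)) all reduce to 0 modulo the current basis, so we have a Gröbner basis.
Inter-reduce: drop elements whose leading term is divisible by another's, tail-reduce, and make monic.

G = {x_1 - 1, x_2}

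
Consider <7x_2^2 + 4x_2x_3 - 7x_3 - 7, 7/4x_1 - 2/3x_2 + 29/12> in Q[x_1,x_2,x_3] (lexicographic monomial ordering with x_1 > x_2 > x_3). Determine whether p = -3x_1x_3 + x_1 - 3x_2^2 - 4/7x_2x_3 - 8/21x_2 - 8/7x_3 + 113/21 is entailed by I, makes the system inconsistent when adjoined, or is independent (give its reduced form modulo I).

First compute the reduced Gröbner basis of I by Buchberger's algorithm.
f_1 = 7x_2^2 + 4x_2x_3 - 7x_3 - 7, LT = x_2^2.
f_2 = 7/4x_1 - 2/3x_2 + 29/12, LT = x_1.

The S-polynomials (S(f_1,f_2)) all reduce to 0 modulo the current basis, so we have a Gröbner basis.
Inter-reduce: drop elements whose leading term is divisible by another's, tail-reduce, and make monic.
Reduced Gröbner basis: {x_1 - 8/21x_2 + 29/21, x_2^2 + 4/7x_2x_3 - x_3 - 1}.
Label its elements g_1 = x_1 - 8/21x_2 + 29/21, g_2 = x_2^2 + 4/7x_2x_3 - x_3 - 1.

Reduce p = -3x_1x_3 + x_1 - 3x_2^2 - 4/7x_2x_3 - 8/21x_2 - 8/7x_3 + 113/21 modulo G:
  leading term x_1x_3: subtract (-3x_3)·g_1 from -3x_1x_3 + x_1 - 3x_2^2 - 4/7x_2x_3 - 8/21x_2 - 8/7x_3 + 113/21 → x_1 - 3x_2^2 - 12/7x_2x_3 - 8/21x_2 + 3x_3 + 113/21
  leading term x_1: subtract (1)·g_1 from x_1 - 3x_2^2 - 12/7x_2x_3 - 8/21x_2 + 3x_3 + 113/21 → -3x_2^2 - 12/7x_2x_3 + 3x_3 + 4
  leading term x_2^2: subtract (-3)·g_2 from -3x_2^2 - 12/7x_2x_3 + 3x_3 + 4 → 1
  leading term 1: no divisor's leading term divides it; move 1 to the remainder.
  normal form = 1.
The normal form is nonzero, so p ∉ I. Since p minus its normal form lies in I, I + (p) = I + (r) where r = 1; decide whether this ideal is the whole ring.
Here r = 1 is a nonzero constant, hence a unit: 1 ∈ I + (p), the Gröbner basis of I + (p) is {1}, and the enlarged system has no common solution — adjoining p is inconsistent.

The remainder on division by a Gröbner basis is unique — it is the normal form.

Adjoining -3x_1x_3 + x_1 - 3x_2^2 - 4/7x_2x_3 - 8/21x_2 - 8/7x_3 + 113/21 makes the ideal the whole ring: the system is inconsistent.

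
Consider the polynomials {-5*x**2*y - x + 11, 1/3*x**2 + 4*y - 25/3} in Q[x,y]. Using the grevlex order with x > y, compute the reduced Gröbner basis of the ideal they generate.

G = {x**2 + 12*y - 25, y**2 - 1/60*x - 25/12*y + 11/60}

f_1 = -5*x**2*y - x + 11, LT = x**2*y.
f_2 = 1/3*x**2 + 4*y - 25/3, LT = x**2.

S(f_1,f_2): lcm = x**2*y. S = -12*y**2 + 1/5*x + 25*y - 11/5.
  reduce S modulo (f_1, f_2):
  remainder -12*y**2 + 1/5*x + 25*y - 11/5 ≠ 0; add g_3 = -12*y**2 + 1/5*x + 25*y - 11/5 to the basis.

The other S-polynomials (S(f_1,g_3), S(f_2,g_3)) all reduce to 0 modulo the current basis, so we have a Gröbner basis.
Inter-reduce: drop elements whose leading term is divisible by another's, tail-reduce, and make monic.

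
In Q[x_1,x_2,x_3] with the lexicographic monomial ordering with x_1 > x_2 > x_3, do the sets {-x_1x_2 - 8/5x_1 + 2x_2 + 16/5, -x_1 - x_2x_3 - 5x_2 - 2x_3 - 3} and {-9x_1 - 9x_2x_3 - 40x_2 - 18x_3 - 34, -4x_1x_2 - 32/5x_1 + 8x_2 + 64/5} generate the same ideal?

Two ideals are equal iff their reduced Gröbner bases coincide (the reduced basis is unique for a fixed ordering).
Buchberger on the first generating set:
f_1 = -x_1x_2 - 8/5x_1 + 2x_2 + 16/5, LT = x_1x_2.
f_2 = -x_1 - x_2x_3 - 5x_2 - 2x_3 - 3, LT = x_1.

S(f_1,f_2): lcm = x_1x_2. S = 8/5x_1 - x_2^2x_3 - 5x_2^2 - 2x_2x_3 - 5x_2 - 16/5.
  leading term x_1: subtract (-8/5)·f_2 from 8/5x_1 - x_2^2x_3 - 5x_2^2 - 2x_2x_3 - 5x_2 - 16/5 → -x_2^2x_3 - 5x_2^2 - 18/5x_2x_3 - 13x_2 - 16/5x_3 - 8
  leading term x_2^2x_3: no divisor's leading term divides it; move -x_2^2x_3 to the remainder.
  leading term x_2^2: no divisor's leading term divides it; move -5x_2^2 to the remainder.
  leading term x_2x_3: no divisor's leading term divides it; move -18/5x_2x_3 to the remainder.
  leading term x_2: no divisor's leading term divides it; move -13x_2 to the remainder.
  leading term x_3: no divisor's leading term divides it; move -16/5x_3 to the remainder.
  leading term 1: no divisor's leading term divides it; move -8 to the remainder.
  remainder -x_2^2x_3 - 5x_2^2 - 18/5x_2x_3 - 13x_2 - 16/5x_3 - 8 ≠ 0; add g_3 = -x_2^2x_3 - 5x_2^2 - 18/5x_2x_3 - 13x_2 - 16/5x_3 - 8 to the basis.

The other S-polynomials (S(f_1,g_3), S(f_2,g_3)) all reduce to 0 modulo the current basis, so we have a Gröbner basis.
Inter-reduce: drop elements whose leading term is divisible by another's, tail-reduce, and make monic.
Reduced Gröbner basis: {x_1 + x_2x_3 + 5x_2 + 2x_3 + 3, x_2^2x_3 + 5x_2^2 + 18/5x_2x_3 + 13x_2 + 16/5x_3 + 8}.

Buchberger on the second generating set:
h_1 = -9x_1 - 9x_2x_3 - 40x_2 - 18x_3 - 34, LT = x_1.
h_2 = -4x_1x_2 - 32/5x_1 + 8x_2 + 64/5, LT = x_1x_2.

S(h_1,h_2): lcm = x_1x_2. S = -8/5x_1 + x_2^2x_3 + 40/9x_2^2 + 2x_2x_3 + 52/9x_2 + 16/5.
  leading term x_1: subtract (8/45)·h_1 from -8/5x_1 + x_2^2x_3 + 40/9x_2^2 + 2x_2x_3 + 52/9x_2 + 16/5 → x_2^2x_3 + 40/9x_2^2 + 18/5x_2x_3 + 116/9x_2 + 16/5x_3 + 416/45
  leading term x_2^2x_3: no divisor's leading term divides it; move x_2^2x_3 to the remainder.
  leading term x_2^2: no divisor's leading term divides it; move 40/9x_2^2 to the remainder.
  leading term x_2x_3: no divisor's leading term divides it; move 18/5x_2x_3 to the remainder.
  leading term x_2: no divisor's leading term divides it; move 116/9x_2 to the remainder.
  leading term x_3: no divisor's leading term divides it; move 16/5x_3 to the remainder.
  leading term 1: no divisor's leading term divides it; move 416/45 to the remainder.
  remainder x_2^2x_3 + 40/9x_2^2 + 18/5x_2x_3 + 116/9x_2 + 16/5x_3 + 416/45 ≠ 0; add k_3 = x_2^2x_3 + 40/9x_2^2 + 18/5x_2x_3 + 116/9x_2 + 16/5x_3 + 416/45 to the basis.

The other S-polynomials (S(h_1,k_3), S(h_2,k_3)) all reduce to 0 modulo the current basis, so we have a Gröbner basis.
Inter-reduce: drop elements whose leading term is divisible by another's, tail-reduce, and make monic.
Reduced Gröbner basis: {x_1 + x_2x_3 + 40/9x_2 + 2x_3 + 34/9, x_2^2x_3 + 40/9x_2^2 + 18/5x_2x_3 + 116/9x_2 + 16/5x_3 + 416/45}.

The bases are distinct; the ideals are different.

No, the ideals differ.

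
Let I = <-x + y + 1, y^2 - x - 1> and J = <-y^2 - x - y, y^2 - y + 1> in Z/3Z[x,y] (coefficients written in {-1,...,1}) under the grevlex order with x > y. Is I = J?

Yes, the ideals are equal.

Since reduced Gröbner bases are canonical representatives of ideals under a given ordering, it suffices to compute and compare them.
Buchberger on the first generating set:
f_1 = -x + y + 1, LT = x.
f_2 = y^2 - x - 1, LT = y^2.

The S-polynomials (S(f_1,f_2)) all reduce to 0 modulo the current basis, so we have a Gröbner basis.
Inter-reduce: drop elements whose leading term is divisible by another's, tail-reduce, and make monic.
Reduced Gröbner basis: {y^2 - y + 1, x - y - 1}.

Buchberger on the second generating set:
h_1 = -y^2 - x - y, LT = y^2.
h_2 = y^2 - y + 1, LT = y^2.

S(h_1,h_2): lcm = y^2. S = x - y - 1.
  leading term x: no divisor's leading term divides it; move x to the remainder.
  leading term y: no divisor's leading term divides it; move -y to the remainder.
  leading term 1: no divisor's leading term divides it; move -1 to the remainder.
  remainder x - y - 1 ≠ 0; add k_3 = x - y - 1 to the basis.

The other S-polynomials (S(h_1,k_3), S(h_2,k_3)) all reduce to 0 modulo the current basis, so we have a Gröbner basis.
Inter-reduce: drop elements whose leading term is divisible by another's, tail-reduce, and make monic.
Reduced Gröbner basis: {y^2 - y + 1, x - y - 1}.

Same reduced basis, so the two generating sets span the same ideal.
The choice of monomial ordering does not affect the verdict — as long as both bases are computed under the same ordering, their equality decides ideal equality.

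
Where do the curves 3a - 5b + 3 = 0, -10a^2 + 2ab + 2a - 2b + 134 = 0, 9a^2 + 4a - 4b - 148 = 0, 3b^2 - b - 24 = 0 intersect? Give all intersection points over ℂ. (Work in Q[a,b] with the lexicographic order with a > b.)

Compute a lex Gröbner basis by Buchberger's algorithm.
f_1 = 3a - 5b + 3, LT = a.
f_2 = -10a^2 + 2ab + 2a - 2b + 134, LT = a^2.
f_3 = 9a^2 + 4a - 4b - 148, LT = a^2.
f_4 = 3b^2 - b - 24, LT = b^2.

S(f_1,f_2): lcm = a^2. S = -22/15ab + 6/5a - 1/5b + 67/5.
  leading term ab: subtract (-22/45b)·f_1 from -22/15ab + 6/5a - 1/5b + 67/5 → 6/5a - 22/9b^2 + 19/15b + 67/5
  leading term a: subtract (2/5)·f_1 from 6/5a - 22/9b^2 + 19/15b + 67/5 → -22/9b^2 + 49/15b + 61/5
  leading term b^2: subtract (-22/27)·f_4 from -22/9b^2 + 49/15b + 61/5 → 331/135b - 331/45
  leading term b: no divisor's leading term divides it; move 331/135b to the remainder.
  leading term 1: no divisor's leading term divides it; move -331/45 to the remainder.
  remainder 331/135b - 331/45 ≠ 0; add h_5 = 331/135b - 331/45 to the basis.

The other S-polynomials (S(f_1,f_3), S(f_1,f_4), S(f_2,f_3), S(f_2,f_4), S(f_3,f_4), S(f_1,h_5), S(f_2,h_5), S(f_3,h_5), S(f_4,h_5)) all reduce to 0 modulo the current basis, so we have a Gröbner basis.
Inter-reduce: drop elements whose leading term is divisible by another's, tail-reduce, and make monic.
Reduced Gröbner basis: {a - 4, b - 3}.

A lex Gröbner basis eliminates variables successively. Here b - 3 depends only on b, with roots {3}; lifting each root through the earlier basis elements recovers the full solutions.
  b = 3: the earlier basis element becomes a - 4 = 0, giving a = 4 — point (4, 3).
Check: every point annihilates each of the original generators.
This is the nonlinear analogue of row-reducing a linear system.

{(4, 3)}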